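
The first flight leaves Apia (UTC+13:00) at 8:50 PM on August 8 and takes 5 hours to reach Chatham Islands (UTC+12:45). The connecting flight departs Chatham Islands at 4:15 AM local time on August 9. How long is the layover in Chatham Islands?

Convert departure to UTC: 8:50 PM − 13:00 = 7:50 AM UTC on Aug 8.
Add 5 hours flight time → 12:50 PM UTC.
Chatham Islands is UTC+12:45, so local arrival = 12:50 PM + 12:45 = 1:35 AM on Aug 9.
Layover = 4:15 AM − 1:35 AM = 2 hours 40 minutes.

2 hours 40 minutes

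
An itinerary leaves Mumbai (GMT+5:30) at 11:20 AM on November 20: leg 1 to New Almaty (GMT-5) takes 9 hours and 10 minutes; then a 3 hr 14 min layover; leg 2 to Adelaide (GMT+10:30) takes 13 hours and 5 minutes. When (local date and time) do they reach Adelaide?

5:49 PM on November 21

Convert departure to UTC: 11:20 AM − 5:30 = 5:50 AM UTC on Nov 20.
Add 9 hours 10 minutes leg 1 → 3:00 PM UTC.
Add 3 hours 14 minutes layover in New Almaty → 6:14 PM UTC.
Add 13 hours and 5 minutes leg 2 → 7:19 AM UTC (Nov 21).
Adelaide is UTC+10:30, so local arrival = 7:19 AM + 10:30 = 5:49 PM on Nov 21.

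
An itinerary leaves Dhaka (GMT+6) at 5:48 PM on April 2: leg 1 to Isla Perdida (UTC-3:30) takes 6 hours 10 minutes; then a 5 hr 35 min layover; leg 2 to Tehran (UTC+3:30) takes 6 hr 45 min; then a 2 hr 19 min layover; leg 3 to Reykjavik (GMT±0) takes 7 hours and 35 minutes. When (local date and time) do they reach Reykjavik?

Convert departure to UTC: 5:48 PM − 6:00 = 11:48 AM UTC on Apr 2.
Add 6 hours 10 minutes leg 1 → 5:58 PM UTC.
Add 5 hours and 35 minutes layover in Isla Perdida → 11:33 PM UTC.
Add 6 hours and 45 minutes leg 2 → 6:18 AM UTC (Apr 3).
Add 2 hours 19 minutes layover in Tehran → 8:37 AM UTC.
Add 7 hours 35 minutes leg 3 → 4:12 PM UTC.
Reykjavik is UTC+0, so local arrival is the same: 4:12 PM on Apr 3.

4:12 PM on Apr 3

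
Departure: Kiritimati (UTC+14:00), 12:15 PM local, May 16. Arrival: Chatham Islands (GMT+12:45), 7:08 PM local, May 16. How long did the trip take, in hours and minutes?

Departure in UTC: 12:15 PM − 14:00 = 10:15 PM on May 15.
Arrival in UTC: 7:08 PM − 12:45 = 6:23 AM on May 16.
Elapsed = 6:23 AM − 10:15 PM (+1 day) = 8 hours 8 minutes.

8 hours 8 minutes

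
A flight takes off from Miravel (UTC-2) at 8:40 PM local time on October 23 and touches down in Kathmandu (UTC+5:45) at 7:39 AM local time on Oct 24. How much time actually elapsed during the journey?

Departure in UTC: 8:40 PM + 2:00 = 10:40 PM on Oct 23.
Arrival in UTC: 7:39 AM − 5:45 = 1:54 AM on Oct 24.
Elapsed = 1:54 AM − 10:40 PM (+1 day) = 3 hours 14 minutes.

3 hours 14 minutes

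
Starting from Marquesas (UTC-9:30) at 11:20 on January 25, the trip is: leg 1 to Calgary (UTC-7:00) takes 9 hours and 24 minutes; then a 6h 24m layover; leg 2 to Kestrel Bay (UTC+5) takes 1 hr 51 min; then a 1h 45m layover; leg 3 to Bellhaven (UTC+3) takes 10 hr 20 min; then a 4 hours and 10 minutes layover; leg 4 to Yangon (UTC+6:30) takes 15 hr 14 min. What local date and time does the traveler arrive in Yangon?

04:28 on January 28

Convert departure to UTC: 11:20 + 9:30 = 20:50 UTC on Jan 25.
Add 9 hours 24 minutes leg 1 → 06:14 UTC (Jan 26).
Add 6 hours 24 minutes layover in Calgary → 12:38 UTC.
Add 1 hour 51 minutes leg 2 → 14:29 UTC.
Add 1 hour 45 minutes layover in Kestrel Bay → 16:14 UTC.
Add 10 hours and 20 minutes leg 3 → 02:34 UTC (Jan 27).
Add 4 hours and 10 minutes layover in Bellhaven → 06:44 UTC.
Add 15 hours and 14 minutes leg 4 → 21:58 UTC.
Yangon is UTC+6:30, so local arrival = 21:58 + 6:30 = 04:28 on Jan 28.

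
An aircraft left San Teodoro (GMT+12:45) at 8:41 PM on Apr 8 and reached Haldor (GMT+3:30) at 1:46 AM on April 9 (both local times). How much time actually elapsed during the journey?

Haldor is 9:15 behind San Teodoro.
Clock-face elapsed time (ignoring zones) is 5 hours 5 minutes.
Actual elapsed = 5 hours 5 minutes + 9:15 = 14 hours 20 minutes.

14 hours 20 minutes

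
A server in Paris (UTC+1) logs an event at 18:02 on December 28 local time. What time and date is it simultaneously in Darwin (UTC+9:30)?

In UTC: 18:02 − 1:00 = 17:02 on Dec 28.
Darwin is UTC+9:30: 17:02 + 9:30 = 02:32 on Dec 29.

02:32 on Dec 29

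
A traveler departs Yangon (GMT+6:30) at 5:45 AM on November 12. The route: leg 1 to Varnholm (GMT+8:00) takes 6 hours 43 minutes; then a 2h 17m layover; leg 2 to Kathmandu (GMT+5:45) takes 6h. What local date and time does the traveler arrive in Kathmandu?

8:00 PM on Nov 12

Convert departure to UTC: 5:45 AM − 6:30 = 11:15 PM UTC on Nov 11.
Add 6 hours 43 minutes leg 1 → 5:58 AM UTC (Nov 12).
Add 2 hours 17 minutes layover in Varnholm → 8:15 AM UTC.
Add 6 hours leg 2 → 2:15 PM UTC.
Kathmandu is UTC+5:45, so local arrival = 2:15 PM + 5:45 = 8:00 PM on Nov 12.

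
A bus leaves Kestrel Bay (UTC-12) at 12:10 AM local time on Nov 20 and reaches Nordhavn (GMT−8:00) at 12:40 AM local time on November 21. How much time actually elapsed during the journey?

20 hours 30 minutes

Departure in UTC: 12:10 AM + 12:00 = 12:10 PM on Nov 20.
Arrival in UTC: 12:40 AM + 8:00 = 8:40 AM on Nov 21.
Elapsed = 8:40 AM − 12:10 PM (+1 day) = 20 hours 30 minutes.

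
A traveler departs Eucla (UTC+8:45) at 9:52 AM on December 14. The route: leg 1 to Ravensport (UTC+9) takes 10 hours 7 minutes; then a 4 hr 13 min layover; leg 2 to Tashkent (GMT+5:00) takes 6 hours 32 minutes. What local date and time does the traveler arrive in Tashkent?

2:59 AM on December 15

Convert departure to UTC: 9:52 AM − 8:45 = 1:07 AM UTC on Dec 14.
Add 10 hours and 7 minutes leg 1 → 11:14 AM UTC.
Add 4 hours and 13 minutes layover in Ravensport → 3:27 PM UTC.
Add 6 hours 32 minutes leg 2 → 9:59 PM UTC.
Tashkent is UTC+5:00, so local arrival = 9:59 PM + 5:00 = 2:59 AM on Dec 15.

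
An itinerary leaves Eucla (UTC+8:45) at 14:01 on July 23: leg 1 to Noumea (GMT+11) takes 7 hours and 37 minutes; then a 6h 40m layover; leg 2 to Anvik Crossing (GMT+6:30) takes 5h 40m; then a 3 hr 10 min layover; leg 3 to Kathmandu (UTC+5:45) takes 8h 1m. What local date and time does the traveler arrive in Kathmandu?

18:09 on Jul 24

Convert departure to UTC: 14:01 − 8:45 = 05:16 UTC on Jul 23.
Add 7 hours 37 minutes leg 1 → 12:53 UTC.
Add 6 hours and 40 minutes layover in Noumea → 19:33 UTC.
Add 5 hours and 40 minutes leg 2 → 01:13 UTC (Jul 24).
Add 3 hours 10 minutes layover in Anvik Crossing → 04:23 UTC.
Add 8 hours 1 minute leg 3 → 12:24 UTC.
Kathmandu is UTC+5:45, so local arrival = 12:24 + 5:45 = 18:09 on Jul 24.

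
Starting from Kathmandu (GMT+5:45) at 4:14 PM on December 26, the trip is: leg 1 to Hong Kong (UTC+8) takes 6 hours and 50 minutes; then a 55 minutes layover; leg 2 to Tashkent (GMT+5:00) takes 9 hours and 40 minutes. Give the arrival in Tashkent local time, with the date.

Convert departure to UTC: 4:14 PM − 5:45 = 10:29 AM UTC on Dec 26.
Add 6 hours and 50 minutes leg 1 → 5:19 PM UTC.
Add 55 minutes layover in Hong Kong → 6:14 PM UTC.
Add 9 hours 40 minutes leg 2 → 3:54 AM UTC (Dec 27).
Tashkent is UTC+5:00, so local arrival = 3:54 AM + 5:00 = 8:54 AM on Dec 27.

8:54 AM on December 27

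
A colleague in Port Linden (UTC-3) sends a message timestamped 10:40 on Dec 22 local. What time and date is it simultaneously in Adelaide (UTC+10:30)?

00:10 on December 23

In UTC: 10:40 + 3:00 = 13:40 on Dec 22.
Adelaide is UTC+10:30: 13:40 + 10:30 = 00:10 on Dec 23.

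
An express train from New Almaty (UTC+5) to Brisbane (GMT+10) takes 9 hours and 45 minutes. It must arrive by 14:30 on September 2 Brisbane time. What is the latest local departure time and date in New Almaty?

23:45 on September 1

Target arrival in UTC: 14:30 − 10:00 = 04:30 on Sep 2.
Subtract 9 hours 45 minutes → departure 18:45 UTC on Sep 1.
New Almaty is UTC+5:00: 18:45 + 5:00 = 23:45 on Sep 1.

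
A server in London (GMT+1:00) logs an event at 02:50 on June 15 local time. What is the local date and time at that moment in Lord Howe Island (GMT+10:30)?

12:20 on Jun 15

In UTC: 02:50 − 1:00 = 01:50 on Jun 15.
Lord Howe Island is UTC+10:30: 01:50 + 10:30 = 12:20 on Jun 15.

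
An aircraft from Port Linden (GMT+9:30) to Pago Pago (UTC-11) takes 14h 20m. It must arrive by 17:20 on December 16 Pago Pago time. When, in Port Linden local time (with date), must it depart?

23:30 on December 16

Target arrival in UTC: 17:20 + 11:00 = 04:20 on Dec 17.
Subtract 14 hours 20 minutes → departure 14:00 UTC on Dec 16.
Port Linden is UTC+9:30: 14:00 + 9:30 = 23:30 on Dec 16.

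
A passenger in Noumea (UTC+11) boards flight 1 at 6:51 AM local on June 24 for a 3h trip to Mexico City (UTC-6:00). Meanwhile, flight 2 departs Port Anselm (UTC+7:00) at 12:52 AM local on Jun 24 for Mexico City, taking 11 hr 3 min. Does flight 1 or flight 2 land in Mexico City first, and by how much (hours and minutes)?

Flight 1 in UTC: 6:51 AM − 11:00 = 7:51 PM on Jun 23.
+3 hours → arrive 10:51 PM UTC on Jun 23.
Flight 2 in UTC: 12:52 AM − 7:00 = 5:52 PM on Jun 23.
+11 hours 3 minutes → arrive 4:55 AM UTC on Jun 24.
Flight 1 lands earlier by 6 hours 4 minutes.

the first, by 6 hours 4 minutes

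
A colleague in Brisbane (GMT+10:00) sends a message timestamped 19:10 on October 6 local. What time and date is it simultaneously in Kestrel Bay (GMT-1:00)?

In UTC: 19:10 − 10:00 = 09:10 on Oct 6.
Kestrel Bay is UTC−1:00: 09:10 − 1:00 = 08:10 on Oct 6.

08:10 on October 6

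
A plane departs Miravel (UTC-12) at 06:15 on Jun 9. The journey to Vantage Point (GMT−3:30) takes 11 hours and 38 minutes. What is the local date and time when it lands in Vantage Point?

02:23 on Jun 10

Convert departure to UTC: 06:15 + 12:00 = 18:15 UTC on Jun 9.
Add 11 hours 38 minutes travel time → 05:53 UTC (Jun 10).
Vantage Point is UTC−3:30, so local arrival = 05:53 − 3:30 = 02:23 on Jun 10.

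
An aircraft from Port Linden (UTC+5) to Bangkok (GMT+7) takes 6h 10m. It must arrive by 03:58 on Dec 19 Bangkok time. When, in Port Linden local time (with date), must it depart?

19:48 on December 18

Target arrival in UTC: 03:58 − 7:00 = 20:58 on Dec 18.
Subtract 6 hours 10 minutes → departure 14:48 UTC on Dec 18.
Port Linden is UTC+5:00: 14:48 + 5:00 = 19:48 on Dec 18.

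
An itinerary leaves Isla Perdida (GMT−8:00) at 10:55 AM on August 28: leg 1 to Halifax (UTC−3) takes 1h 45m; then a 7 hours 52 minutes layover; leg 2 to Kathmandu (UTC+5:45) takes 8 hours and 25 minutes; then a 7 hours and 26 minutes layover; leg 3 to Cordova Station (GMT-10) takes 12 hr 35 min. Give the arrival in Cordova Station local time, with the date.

10:58 PM on August 29

Convert departure to UTC: 10:55 AM + 8:00 = 6:55 PM UTC on Aug 28.
Add 1 hour and 45 minutes leg 1 → 8:40 PM UTC.
Add 7 hours 52 minutes layover in Halifax → 4:32 AM UTC (Aug 29).
Add 8 hours 25 minutes leg 2 → 12:57 PM UTC.
Add 7 hours 26 minutes layover in Kathmandu → 8:23 PM UTC.
Add 12 hours and 35 minutes leg 3 → 8:58 AM UTC (Aug 30).
Cordova Station is UTC−10:00, so local arrival = 8:58 AM − 10:00 = 10:58 PM on Aug 29.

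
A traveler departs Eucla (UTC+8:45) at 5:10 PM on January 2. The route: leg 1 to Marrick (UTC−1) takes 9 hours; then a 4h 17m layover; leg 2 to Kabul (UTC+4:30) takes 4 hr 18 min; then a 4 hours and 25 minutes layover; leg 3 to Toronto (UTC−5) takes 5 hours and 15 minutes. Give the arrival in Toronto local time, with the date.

6:40 AM on Jan 3

Convert departure to UTC: 5:10 PM − 8:45 = 8:25 AM UTC on Jan 2.
Add 9 hours leg 1 → 5:25 PM UTC.
Add 4 hours 17 minutes layover in Marrick → 9:42 PM UTC.
Add 4 hours 18 minutes leg 2 → 2:00 AM UTC (Jan 3).
Add 4 hours and 25 minutes layover in Kabul → 6:25 AM UTC.
Add 5 hours and 15 minutes leg 3 → 11:40 AM UTC.
Toronto is UTC−5:00, so local arrival = 11:40 AM − 5:00 = 6:40 AM on Jan 3.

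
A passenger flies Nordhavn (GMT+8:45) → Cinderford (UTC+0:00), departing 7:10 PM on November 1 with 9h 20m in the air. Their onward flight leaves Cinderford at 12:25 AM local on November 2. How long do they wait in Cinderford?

4 hours 40 minutes

Convert departure to UTC: 7:10 PM − 8:45 = 10:25 AM UTC on Nov 1.
Add 9 hours and 20 minutes flight time → 7:45 PM UTC.
Cinderford is UTC+0, so local arrival is the same: 7:45 PM on Nov 1.
Layover = 12:25 AM − 7:45 PM (+1 day) = 4 hours 40 minutes.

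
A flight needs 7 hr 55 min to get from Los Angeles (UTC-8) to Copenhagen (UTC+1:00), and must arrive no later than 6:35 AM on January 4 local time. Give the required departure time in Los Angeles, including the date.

1:40 PM on January 3

Target arrival in UTC: 6:35 AM − 1:00 = 5:35 AM on Jan 4.
Subtract 7 hours and 55 minutes → departure 9:40 PM UTC on Jan 3.
Los Angeles is UTC−8:00: 9:40 PM − 8:00 = 1:40 PM on Jan 3.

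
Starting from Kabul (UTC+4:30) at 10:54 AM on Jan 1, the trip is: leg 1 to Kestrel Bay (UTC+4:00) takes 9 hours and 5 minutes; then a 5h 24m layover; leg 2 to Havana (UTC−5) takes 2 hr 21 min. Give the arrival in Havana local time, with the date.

6:14 PM on Jan 1

Convert departure to UTC: 10:54 AM − 4:30 = 6:24 AM UTC on Jan 1.
Add 9 hours and 5 minutes leg 1 → 3:29 PM UTC.
Add 5 hours 24 minutes layover in Kestrel Bay → 8:53 PM UTC.
Add 2 hours and 21 minutes leg 2 → 11:14 PM UTC.
Havana is UTC−5:00, so local arrival = 11:14 PM − 5:00 = 6:14 PM on Jan 1.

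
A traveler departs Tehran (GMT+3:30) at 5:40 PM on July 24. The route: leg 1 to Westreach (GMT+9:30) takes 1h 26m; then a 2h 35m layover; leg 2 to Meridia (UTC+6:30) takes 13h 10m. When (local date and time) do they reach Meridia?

Convert departure to UTC: 5:40 PM − 3:30 = 2:10 PM UTC on Jul 24.
Add 1 hour 26 minutes leg 1 → 3:36 PM UTC.
Add 2 hours and 35 minutes layover in Westreach → 6:11 PM UTC.
Add 13 hours and 10 minutes leg 2 → 7:21 AM UTC (Jul 25).
Meridia is UTC+6:30, so local arrival = 7:21 AM + 6:30 = 1:51 PM on Jul 25.

1:51 PM on Jul 25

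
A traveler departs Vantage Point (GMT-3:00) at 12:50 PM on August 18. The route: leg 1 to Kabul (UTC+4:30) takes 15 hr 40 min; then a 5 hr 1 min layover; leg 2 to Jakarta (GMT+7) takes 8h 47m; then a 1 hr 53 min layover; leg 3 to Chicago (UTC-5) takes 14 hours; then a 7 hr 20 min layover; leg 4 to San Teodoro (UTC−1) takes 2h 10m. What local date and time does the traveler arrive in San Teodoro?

9:41 PM on Aug 20

Convert departure to UTC: 12:50 PM + 3:00 = 3:50 PM UTC on Aug 18.
Add 15 hours 40 minutes leg 1 → 7:30 AM UTC (Aug 19).
Add 5 hours 1 minute layover in Kabul → 12:31 PM UTC.
Add 8 hours 47 minutes leg 2 → 9:18 PM UTC.
Add 1 hour 53 minutes layover in Jakarta → 11:11 PM UTC.
Add 14 hours leg 3 → 1:11 PM UTC (Aug 20).
Add 7 hours 20 minutes layover in Chicago → 8:31 PM UTC.
Add 2 hours and 10 minutes leg 4 → 10:41 PM UTC.
San Teodoro is UTC−1:00, so local arrival = 10:41 PM − 1:00 = 9:41 PM on Aug 20.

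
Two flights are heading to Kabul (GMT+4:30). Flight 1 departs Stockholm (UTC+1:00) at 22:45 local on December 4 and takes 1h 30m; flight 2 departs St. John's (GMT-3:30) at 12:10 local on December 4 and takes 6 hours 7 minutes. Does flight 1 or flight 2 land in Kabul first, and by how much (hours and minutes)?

the second, by 1 hour 28 minutes

Flight 1 in UTC: 22:45 − 1:00 = 21:45 on Dec 4.
+1 hour 30 minutes → arrive 23:15 UTC on Dec 4.
Flight 2 in UTC: 12:10 + 3:30 = 15:40 on Dec 4.
+6 hours and 7 minutes → arrive 21:47 UTC on Dec 4.
Flight 2 lands earlier by 1 hour 28 minutes.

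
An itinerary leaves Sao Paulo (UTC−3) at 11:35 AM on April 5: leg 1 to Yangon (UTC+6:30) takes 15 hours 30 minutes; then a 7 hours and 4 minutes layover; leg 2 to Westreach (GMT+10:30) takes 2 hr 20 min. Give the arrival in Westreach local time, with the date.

Convert departure to UTC: 11:35 AM + 3:00 = 2:35 PM UTC on Apr 5.
Add 15 hours 30 minutes leg 1 → 6:05 AM UTC (Apr 6).
Add 7 hours and 4 minutes layover in Yangon → 1:09 PM UTC.
Add 2 hours and 20 minutes leg 2 → 3:29 PM UTC.
Westreach is UTC+10:30, so local arrival = 3:29 PM + 10:30 = 1:59 AM on Apr 7.

1:59 AM on Apr 7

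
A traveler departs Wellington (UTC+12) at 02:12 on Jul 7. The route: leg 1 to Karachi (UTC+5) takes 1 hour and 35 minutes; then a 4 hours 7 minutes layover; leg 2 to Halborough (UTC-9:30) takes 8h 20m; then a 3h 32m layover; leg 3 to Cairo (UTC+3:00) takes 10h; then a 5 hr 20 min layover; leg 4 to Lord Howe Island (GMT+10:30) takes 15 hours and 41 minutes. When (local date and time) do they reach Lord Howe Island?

01:17 on Jul 9

Convert departure to UTC: 02:12 − 12:00 = 14:12 UTC on Jul 6.
Add 1 hour 35 minutes leg 1 → 15:47 UTC.
Add 4 hours and 7 minutes layover in Karachi → 19:54 UTC.
Add 8 hours and 20 minutes leg 2 → 04:14 UTC (Jul 7).
Add 3 hours 32 minutes layover in Halborough → 07:46 UTC.
Add 10 hours leg 3 → 17:46 UTC.
Add 5 hours and 20 minutes layover in Cairo → 23:06 UTC.
Add 15 hours 41 minutes leg 4 → 14:47 UTC (Jul 8).
Lord Howe Island is UTC+10:30, so local arrival = 14:47 + 10:30 = 01:17 on Jul 9.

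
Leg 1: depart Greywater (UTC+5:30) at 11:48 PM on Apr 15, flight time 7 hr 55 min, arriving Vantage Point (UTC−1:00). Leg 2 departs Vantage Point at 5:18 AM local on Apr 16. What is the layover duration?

4 hours 5 minutes

Convert departure to UTC: 11:48 PM − 5:30 = 6:18 PM UTC on Apr 15.
Add 7 hours and 55 minutes flight time → 2:13 AM UTC (Apr 16).
Vantage Point is UTC−1:00, so local arrival = 2:13 AM − 1:00 = 1:13 AM on Apr 16.
Layover = 5:18 AM − 1:13 AM = 4 hours 5 minutes.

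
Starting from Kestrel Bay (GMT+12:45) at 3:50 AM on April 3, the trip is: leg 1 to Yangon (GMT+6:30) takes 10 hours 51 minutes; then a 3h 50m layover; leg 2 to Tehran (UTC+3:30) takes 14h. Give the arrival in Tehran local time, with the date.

Convert departure to UTC: 3:50 AM − 12:45 = 3:05 PM UTC on Apr 2.
Add 10 hours 51 minutes leg 1 → 1:56 AM UTC (Apr 3).
Add 3 hours 50 minutes layover in Yangon → 5:46 AM UTC.
Add 14 hours leg 2 → 7:46 PM UTC.
Tehran is UTC+3:30, so local arrival = 7:46 PM + 3:30 = 11:16 PM on Apr 3.

11:16 PM on April 3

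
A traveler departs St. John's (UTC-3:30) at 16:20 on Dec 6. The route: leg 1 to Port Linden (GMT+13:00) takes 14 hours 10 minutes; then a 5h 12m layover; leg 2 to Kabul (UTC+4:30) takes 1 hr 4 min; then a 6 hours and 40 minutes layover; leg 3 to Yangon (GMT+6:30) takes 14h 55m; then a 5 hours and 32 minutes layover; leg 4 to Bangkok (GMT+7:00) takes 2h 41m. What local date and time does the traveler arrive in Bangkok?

Convert departure to UTC: 16:20 + 3:30 = 19:50 UTC on Dec 6.
Add 14 hours and 10 minutes leg 1 → 10:00 UTC (Dec 7).
Add 5 hours 12 minutes layover in Port Linden → 15:12 UTC.
Add 1 hour 4 minutes leg 2 → 16:16 UTC.
Add 6 hours and 40 minutes layover in Kabul → 22:56 UTC.
Add 14 hours and 55 minutes leg 3 → 13:51 UTC (Dec 8).
Add 5 hours 32 minutes layover in Yangon → 19:23 UTC.
Add 2 hours and 41 minutes leg 4 → 22:04 UTC.
Bangkok is UTC+7:00, so local arrival = 22:04 + 7:00 = 05:04 on Dec 9.

05:04 on December 9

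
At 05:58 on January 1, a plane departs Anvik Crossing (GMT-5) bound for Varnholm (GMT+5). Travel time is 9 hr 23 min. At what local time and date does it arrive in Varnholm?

01:21 on January 2

Convert departure to UTC: 05:58 + 5:00 = 10:58 UTC on Jan 1.
Add 9 hours 23 minutes travel time → 20:21 UTC.
Varnholm is UTC+5:00, so local arrival = 20:21 + 5:00 = 01:21 on Jan 2.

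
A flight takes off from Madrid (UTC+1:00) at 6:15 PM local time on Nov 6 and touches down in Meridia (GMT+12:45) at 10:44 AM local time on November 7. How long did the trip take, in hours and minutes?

Departure in UTC: 6:15 PM − 1:00 = 5:15 PM on Nov 6.
Arrival in UTC: 10:44 AM − 12:45 = 9:59 PM on Nov 6.
Elapsed = 9:59 PM − 5:15 PM = 4 hours 44 minutes.

4 hours 44 minutes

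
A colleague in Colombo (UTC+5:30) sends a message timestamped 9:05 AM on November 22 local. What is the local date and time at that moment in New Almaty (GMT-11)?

4:35 PM on Nov 21

In UTC: 9:05 AM − 5:30 = 3:35 AM on Nov 22.
New Almaty is UTC−11:00: 3:35 AM − 11:00 = 4:35 PM on Nov 21.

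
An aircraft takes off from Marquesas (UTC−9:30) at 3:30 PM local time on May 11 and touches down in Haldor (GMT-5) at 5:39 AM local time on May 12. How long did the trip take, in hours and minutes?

9 hours 39 minutes

Departure in UTC: 3:30 PM + 9:30 = 1:00 AM on May 12.
Arrival in UTC: 5:39 AM + 5:00 = 10:39 AM on May 12.
Elapsed = 10:39 AM − 1:00 AM = 9 hours 39 minutes.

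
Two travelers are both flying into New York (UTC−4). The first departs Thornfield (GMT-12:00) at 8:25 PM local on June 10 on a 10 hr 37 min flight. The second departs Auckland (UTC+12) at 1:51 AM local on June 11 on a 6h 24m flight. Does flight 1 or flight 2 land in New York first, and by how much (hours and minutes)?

the second, by 22 hours 47 minutes

Flight 1 in UTC: 8:25 PM + 12:00 = 8:25 AM on Jun 11.
+10 hours and 37 minutes → arrive 7:02 PM UTC on Jun 11.
Flight 2 in UTC: 1:51 AM − 12:00 = 1:51 PM on Jun 10.
+6 hours and 24 minutes → arrive 8:15 PM UTC on Jun 10.
Flight 2 lands earlier by 22 hours 47 minutes.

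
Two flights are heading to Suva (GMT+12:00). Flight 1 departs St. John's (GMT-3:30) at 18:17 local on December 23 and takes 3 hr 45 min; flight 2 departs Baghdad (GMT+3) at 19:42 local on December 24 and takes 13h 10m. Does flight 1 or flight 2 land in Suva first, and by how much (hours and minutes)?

Flight 1 in UTC: 18:17 + 3:30 = 21:47 on Dec 23.
+3 hours 45 minutes → arrive 01:32 UTC on Dec 24.
Flight 2 in UTC: 19:42 − 3:00 = 16:42 on Dec 24.
+13 hours 10 minutes → arrive 05:52 UTC on Dec 25.
Flight 1 lands earlier by 28 hours 20 minutes.

the first, by 28 hours 20 minutes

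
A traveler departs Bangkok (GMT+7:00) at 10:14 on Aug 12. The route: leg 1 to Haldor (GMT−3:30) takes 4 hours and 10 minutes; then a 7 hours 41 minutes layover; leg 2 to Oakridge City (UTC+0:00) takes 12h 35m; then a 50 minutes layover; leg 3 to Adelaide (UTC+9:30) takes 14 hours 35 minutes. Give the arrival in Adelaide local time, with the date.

Convert departure to UTC: 10:14 − 7:00 = 03:14 UTC on Aug 12.
Add 4 hours 10 minutes leg 1 → 07:24 UTC.
Add 7 hours 41 minutes layover in Haldor → 15:05 UTC.
Add 12 hours 35 minutes leg 2 → 03:40 UTC (Aug 13).
Add 50 minutes layover in Oakridge City → 04:30 UTC.
Add 14 hours 35 minutes leg 3 → 19:05 UTC.
Adelaide is UTC+9:30, so local arrival = 19:05 + 9:30 = 04:35 on Aug 14.

04:35 on August 14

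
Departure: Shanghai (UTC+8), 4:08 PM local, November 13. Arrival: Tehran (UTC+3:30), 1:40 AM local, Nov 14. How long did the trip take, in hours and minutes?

14 hours 2 minutes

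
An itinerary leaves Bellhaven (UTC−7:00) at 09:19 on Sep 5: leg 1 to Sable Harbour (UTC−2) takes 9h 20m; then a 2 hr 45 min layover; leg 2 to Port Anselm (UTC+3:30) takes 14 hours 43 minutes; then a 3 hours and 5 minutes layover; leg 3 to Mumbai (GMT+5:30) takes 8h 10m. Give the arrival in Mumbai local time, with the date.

11:52 on September 7

Convert departure to UTC: 09:19 + 7:00 = 16:19 UTC on Sep 5.
Add 9 hours 20 minutes leg 1 → 01:39 UTC (Sep 6).
Add 2 hours and 45 minutes layover in Sable Harbour → 04:24 UTC.
Add 14 hours 43 minutes leg 2 → 19:07 UTC.
Add 3 hours 5 minutes layover in Port Anselm → 22:12 UTC.
Add 8 hours 10 minutes leg 3 → 06:22 UTC (Sep 7).
Mumbai is UTC+5:30, so local arrival = 06:22 + 5:30 = 11:52 on Sep 7.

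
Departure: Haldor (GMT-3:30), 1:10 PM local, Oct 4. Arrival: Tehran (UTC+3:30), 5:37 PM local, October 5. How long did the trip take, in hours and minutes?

21 hours 27 minutes

Departure in UTC: 1:10 PM + 3:30 = 4:40 PM on Oct 4.
Arrival in UTC: 5:37 PM − 3:30 = 2:07 PM on Oct 5.
Elapsed = 2:07 PM − 4:40 PM (+1 day) = 21 hours 27 minutes.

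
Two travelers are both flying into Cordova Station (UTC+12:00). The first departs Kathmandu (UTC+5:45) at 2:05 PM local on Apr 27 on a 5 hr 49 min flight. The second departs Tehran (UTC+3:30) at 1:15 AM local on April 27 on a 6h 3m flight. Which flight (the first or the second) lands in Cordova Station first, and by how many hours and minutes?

the second, by 10 hours 21 minutes

Flight 1 in UTC: 2:05 PM − 5:45 = 8:20 AM on Apr 27.
+5 hours and 49 minutes → arrive 2:09 PM UTC on Apr 27.
Flight 2 in UTC: 1:15 AM − 3:30 = 9:45 PM on Apr 26.
+6 hours 3 minutes → arrive 3:48 AM UTC on Apr 27.
Flight 2 lands earlier by 10 hours 21 minutes.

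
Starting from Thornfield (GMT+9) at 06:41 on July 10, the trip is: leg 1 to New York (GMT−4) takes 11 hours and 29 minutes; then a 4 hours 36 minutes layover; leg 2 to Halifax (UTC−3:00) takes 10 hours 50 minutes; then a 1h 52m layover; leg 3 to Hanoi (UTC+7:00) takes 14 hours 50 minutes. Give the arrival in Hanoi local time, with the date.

00:18 on July 12

Convert departure to UTC: 06:41 − 9:00 = 21:41 UTC on Jul 9.
Add 11 hours and 29 minutes leg 1 → 09:10 UTC (Jul 10).
Add 4 hours 36 minutes layover in New York → 13:46 UTC.
Add 10 hours 50 minutes leg 2 → 00:36 UTC (Jul 11).
Add 1 hour and 52 minutes layover in Halifax → 02:28 UTC.
Add 14 hours and 50 minutes leg 3 → 17:18 UTC.
Hanoi is UTC+7:00, so local arrival = 17:18 + 7:00 = 00:18 on Jul 12.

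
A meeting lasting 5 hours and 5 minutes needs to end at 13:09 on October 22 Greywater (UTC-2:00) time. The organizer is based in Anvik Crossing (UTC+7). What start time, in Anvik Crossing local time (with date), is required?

Target end time in UTC: 13:09 + 2:00 = 15:09 on Oct 22.
Subtract 5 hours 5 minutes → start 10:04 UTC on Oct 22.
Anvik Crossing is UTC+7:00: 10:04 + 7:00 = 17:04 on Oct 22.

17:04 on October 22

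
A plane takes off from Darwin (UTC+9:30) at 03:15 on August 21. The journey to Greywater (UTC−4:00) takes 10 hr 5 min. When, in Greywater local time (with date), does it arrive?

23:50 on Aug 20

Convert departure to UTC: 03:15 − 9:30 = 17:45 UTC on Aug 20.
Add 10 hours and 5 minutes travel time → 03:50 UTC (Aug 21).
Greywater is UTC−4:00, so local arrival = 03:50 − 4:00 = 23:50 on Aug 20.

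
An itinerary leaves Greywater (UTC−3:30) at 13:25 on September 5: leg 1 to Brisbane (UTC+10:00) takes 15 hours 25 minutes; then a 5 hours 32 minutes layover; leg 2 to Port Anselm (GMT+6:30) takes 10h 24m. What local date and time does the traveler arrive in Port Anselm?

Convert departure to UTC: 13:25 + 3:30 = 16:55 UTC on Sep 5.
Add 15 hours and 25 minutes leg 1 → 08:20 UTC (Sep 6).
Add 5 hours and 32 minutes layover in Brisbane → 13:52 UTC.
Add 10 hours 24 minutes leg 2 → 00:16 UTC (Sep 7).
Port Anselm is UTC+6:30, so local arrival = 00:16 + 6:30 = 06:46 on Sep 7.

06:46 on Sep 7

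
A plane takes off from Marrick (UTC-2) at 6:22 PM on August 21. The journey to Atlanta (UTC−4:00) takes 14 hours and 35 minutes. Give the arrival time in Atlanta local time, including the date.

Convert departure to UTC: 6:22 PM + 2:00 = 8:22 PM UTC on Aug 21.
Add 14 hours and 35 minutes travel time → 10:57 AM UTC (Aug 22).
Atlanta is UTC−4:00, so local arrival = 10:57 AM − 4:00 = 6:57 AM on Aug 22.

6:57 AM on Aug 22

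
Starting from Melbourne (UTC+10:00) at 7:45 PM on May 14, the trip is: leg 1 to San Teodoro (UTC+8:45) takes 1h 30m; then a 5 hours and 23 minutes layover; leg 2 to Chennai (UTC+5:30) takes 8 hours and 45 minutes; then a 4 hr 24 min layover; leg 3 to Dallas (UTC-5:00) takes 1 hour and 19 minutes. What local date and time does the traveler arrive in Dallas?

2:06 AM on May 15

Convert departure to UTC: 7:45 PM − 10:00 = 9:45 AM UTC on May 14.
Add 1 hour 30 minutes leg 1 → 11:15 AM UTC.
Add 5 hours and 23 minutes layover in San Teodoro → 4:38 PM UTC.
Add 8 hours and 45 minutes leg 2 → 1:23 AM UTC (May 15).
Add 4 hours 24 minutes layover in Chennai → 5:47 AM UTC.
Add 1 hour and 19 minutes leg 3 → 7:06 AM UTC.
Dallas is UTC−5:00, so local arrival = 7:06 AM − 5:00 = 2:06 AM on May 15.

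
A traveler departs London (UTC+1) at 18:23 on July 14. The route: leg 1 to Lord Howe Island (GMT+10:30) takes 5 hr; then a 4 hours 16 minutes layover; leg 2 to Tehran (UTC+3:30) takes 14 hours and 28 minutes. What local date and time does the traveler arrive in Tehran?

20:37 on Jul 15

Convert departure to UTC: 18:23 − 1:00 = 17:23 UTC on Jul 14.
Add 5 hours leg 1 → 22:23 UTC.
Add 4 hours 16 minutes layover in Lord Howe Island → 02:39 UTC (Jul 15).
Add 14 hours and 28 minutes leg 2 → 17:07 UTC.
Tehran is UTC+3:30, so local arrival = 17:07 + 3:30 = 20:37 on Jul 15.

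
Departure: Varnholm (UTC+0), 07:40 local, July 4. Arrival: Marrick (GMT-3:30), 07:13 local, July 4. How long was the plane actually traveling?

3 hours 3 minutes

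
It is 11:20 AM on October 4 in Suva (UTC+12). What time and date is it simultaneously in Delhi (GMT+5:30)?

Delhi is 6:30 behind Suva.
Shift by the zone difference: 11:20 AM − 6:30 = 4:50 AM on Oct 4 in Delhi.

4:50 AM on Oct 4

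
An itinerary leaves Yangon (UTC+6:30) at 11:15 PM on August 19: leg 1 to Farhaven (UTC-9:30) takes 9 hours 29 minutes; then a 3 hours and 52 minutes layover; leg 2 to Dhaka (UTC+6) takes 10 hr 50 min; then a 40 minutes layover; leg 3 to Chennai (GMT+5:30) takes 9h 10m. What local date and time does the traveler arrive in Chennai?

8:16 AM on Aug 21

Convert departure to UTC: 11:15 PM − 6:30 = 4:45 PM UTC on Aug 19.
Add 9 hours and 29 minutes leg 1 → 2:14 AM UTC (Aug 20).
Add 3 hours 52 minutes layover in Farhaven → 6:06 AM UTC.
Add 10 hours and 50 minutes leg 2 → 4:56 PM UTC.
Add 40 minutes layover in Dhaka → 5:36 PM UTC.
Add 9 hours 10 minutes leg 3 → 2:46 AM UTC (Aug 21).
Chennai is UTC+5:30, so local arrival = 2:46 AM + 5:30 = 8:16 AM on Aug 21.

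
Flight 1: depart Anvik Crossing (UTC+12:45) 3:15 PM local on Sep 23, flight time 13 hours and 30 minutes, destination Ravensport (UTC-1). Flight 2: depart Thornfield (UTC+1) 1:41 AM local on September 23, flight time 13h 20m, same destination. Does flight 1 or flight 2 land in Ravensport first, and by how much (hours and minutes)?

the second, by 1 hour 59 minutes

Flight 1 in UTC: 3:15 PM − 12:45 = 2:30 AM on Sep 23.
+13 hours and 30 minutes → arrive 4:00 PM UTC on Sep 23.
Flight 2 in UTC: 1:41 AM − 1:00 = 12:41 AM on Sep 23.
+13 hours 20 minutes → arrive 2:01 PM UTC on Sep 23.
Flight 2 lands earlier by 1 hour 59 minutes.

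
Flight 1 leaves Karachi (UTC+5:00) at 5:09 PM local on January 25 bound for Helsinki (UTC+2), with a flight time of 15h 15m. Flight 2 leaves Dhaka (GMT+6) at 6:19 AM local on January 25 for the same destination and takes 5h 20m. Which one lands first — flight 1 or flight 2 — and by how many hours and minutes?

the second, by 21 hours 45 minutes

Flight 1 in UTC: 5:09 PM − 5:00 = 12:09 PM on Jan 25.
+15 hours 15 minutes → arrive 3:24 AM UTC on Jan 26.
Flight 2 in UTC: 6:19 AM − 6:00 = 12:19 AM on Jan 25.
+5 hours and 20 minutes → arrive 5:39 AM UTC on Jan 25.
Flight 2 lands earlier by 21 hours 45 minutes.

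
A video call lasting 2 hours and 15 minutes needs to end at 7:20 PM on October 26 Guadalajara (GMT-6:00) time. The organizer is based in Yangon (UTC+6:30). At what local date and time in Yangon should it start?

5:35 AM on October 27

Target end time in UTC: 7:20 PM + 6:00 = 1:20 AM on Oct 27.
Subtract 2 hours 15 minutes → start 11:05 PM UTC on Oct 26.
Yangon is UTC+6:30: 11:05 PM + 6:30 = 5:35 AM on Oct 27.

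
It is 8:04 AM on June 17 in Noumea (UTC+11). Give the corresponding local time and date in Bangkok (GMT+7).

In UTC: 8:04 AM − 11:00 = 9:04 PM on Jun 16.
Bangkok is UTC+7:00: 9:04 PM + 7:00 = 4:04 AM on Jun 17.

4:04 AM on Jun 17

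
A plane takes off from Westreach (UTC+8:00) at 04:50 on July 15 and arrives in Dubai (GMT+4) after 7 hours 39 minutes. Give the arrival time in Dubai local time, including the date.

08:29 on Jul 15

Convert departure to UTC: 04:50 − 8:00 = 20:50 UTC on Jul 14.
Add 7 hours and 39 minutes travel time → 04:29 UTC (Jul 15).
Dubai is UTC+4:00, so local arrival = 04:29 + 4:00 = 08:29 on Jul 15.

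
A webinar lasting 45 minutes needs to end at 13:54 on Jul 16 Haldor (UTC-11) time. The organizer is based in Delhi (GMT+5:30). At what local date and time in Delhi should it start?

05:39 on July 17

Target end time in UTC: 13:54 + 11:00 = 00:54 on Jul 17.
Subtract 45 minutes → start 00:09 UTC on Jul 17.
Delhi is UTC+5:30: 00:09 + 5:30 = 05:39 on Jul 17.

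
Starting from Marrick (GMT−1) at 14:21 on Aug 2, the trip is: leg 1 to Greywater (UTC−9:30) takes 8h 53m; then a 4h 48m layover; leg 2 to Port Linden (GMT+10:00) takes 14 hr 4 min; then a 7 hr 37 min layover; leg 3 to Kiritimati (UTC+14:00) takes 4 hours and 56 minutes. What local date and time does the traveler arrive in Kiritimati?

Convert departure to UTC: 14:21 + 1:00 = 15:21 UTC on Aug 2.
Add 8 hours 53 minutes leg 1 → 00:14 UTC (Aug 3).
Add 4 hours 48 minutes layover in Greywater → 05:02 UTC.
Add 14 hours and 4 minutes leg 2 → 19:06 UTC.
Add 7 hours 37 minutes layover in Port Linden → 02:43 UTC (Aug 4).
Add 4 hours 56 minutes leg 3 → 07:39 UTC.
Kiritimati is UTC+14:00, so local arrival = 07:39 + 14:00 = 21:39 on Aug 4.

21:39 on Aug 4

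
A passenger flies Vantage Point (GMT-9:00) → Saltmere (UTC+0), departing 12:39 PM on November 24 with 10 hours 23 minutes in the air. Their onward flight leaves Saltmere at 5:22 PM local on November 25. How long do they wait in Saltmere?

Convert departure to UTC: 12:39 PM + 9:00 = 9:39 PM UTC on Nov 24.
Add 10 hours 23 minutes flight time → 8:02 AM UTC (Nov 25).
Saltmere is UTC+0, so local arrival is the same: 8:02 AM on Nov 25.
Layover = 5:22 PM − 8:02 AM = 9 hours 20 minutes.

9 hours 20 minutes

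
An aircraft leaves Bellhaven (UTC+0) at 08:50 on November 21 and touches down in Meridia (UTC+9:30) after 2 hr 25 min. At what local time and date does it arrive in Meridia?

20:45 on November 21

Meridia is 9:30 ahead of Bellhaven.
After 2 hours 25 minutes it is 11:15 in Bellhaven.
Shift by the zone difference: 11:15 + 9:30 = 20:45 on Nov 21 in Meridia.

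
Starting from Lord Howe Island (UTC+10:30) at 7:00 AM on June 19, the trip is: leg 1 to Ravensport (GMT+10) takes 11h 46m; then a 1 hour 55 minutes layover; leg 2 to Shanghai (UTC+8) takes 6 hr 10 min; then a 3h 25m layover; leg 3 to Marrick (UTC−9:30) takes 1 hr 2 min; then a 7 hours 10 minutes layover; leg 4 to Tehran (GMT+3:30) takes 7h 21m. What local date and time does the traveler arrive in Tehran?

Convert departure to UTC: 7:00 AM − 10:30 = 8:30 PM UTC on Jun 18.
Add 11 hours and 46 minutes leg 1 → 8:16 AM UTC (Jun 19).
Add 1 hour and 55 minutes layover in Ravensport → 10:11 AM UTC.
Add 6 hours and 10 minutes leg 2 → 4:21 PM UTC.
Add 3 hours 25 minutes layover in Shanghai → 7:46 PM UTC.
Add 1 hour 2 minutes leg 3 → 8:48 PM UTC.
Add 7 hours 10 minutes layover in Marrick → 3:58 AM UTC (Jun 20).
Add 7 hours 21 minutes leg 4 → 11:19 AM UTC.
Tehran is UTC+3:30, so local arrival = 11:19 AM + 3:30 = 2:49 PM on Jun 20.

2:49 PM on June 20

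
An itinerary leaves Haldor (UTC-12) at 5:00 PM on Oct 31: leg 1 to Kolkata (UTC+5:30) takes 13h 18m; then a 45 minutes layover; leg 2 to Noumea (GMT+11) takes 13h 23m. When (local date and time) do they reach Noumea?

7:26 PM on November 2

Convert departure to UTC: 5:00 PM + 12:00 = 5:00 AM UTC on Nov 1.
Add 13 hours 18 minutes leg 1 → 6:18 PM UTC.
Add 45 minutes layover in Kolkata → 7:03 PM UTC.
Add 13 hours and 23 minutes leg 2 → 8:26 AM UTC (Nov 2).
Noumea is UTC+11:00, so local arrival = 8:26 AM + 11:00 = 7:26 PM on Nov 2.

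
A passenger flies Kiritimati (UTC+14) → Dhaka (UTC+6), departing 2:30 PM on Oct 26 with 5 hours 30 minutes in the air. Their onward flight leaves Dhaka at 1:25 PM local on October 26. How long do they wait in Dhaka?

Convert departure to UTC: 2:30 PM − 14:00 = 12:30 AM UTC on Oct 26.
Add 5 hours and 30 minutes flight time → 6:00 AM UTC.
Dhaka is UTC+6:00, so local arrival = 6:00 AM + 6:00 = 12:00 PM on Oct 26.
Layover = 1:25 PM − 12:00 PM = 1 hour 25 minutes.

1 hour 25 minutes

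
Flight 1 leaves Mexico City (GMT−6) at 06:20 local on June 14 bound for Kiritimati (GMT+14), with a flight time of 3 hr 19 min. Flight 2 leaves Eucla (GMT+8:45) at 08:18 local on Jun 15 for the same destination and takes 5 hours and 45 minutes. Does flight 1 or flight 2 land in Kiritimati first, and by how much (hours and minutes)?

the first, by 13 hours 39 minutes

Flight 1 in UTC: 06:20 + 6:00 = 12:20 on Jun 14.
+3 hours 19 minutes → arrive 15:39 UTC on Jun 14.
Flight 2 in UTC: 08:18 − 8:45 = 23:33 on Jun 14.
+5 hours and 45 minutes → arrive 05:18 UTC on Jun 15.
Flight 1 lands earlier by 13 hours 39 minutes.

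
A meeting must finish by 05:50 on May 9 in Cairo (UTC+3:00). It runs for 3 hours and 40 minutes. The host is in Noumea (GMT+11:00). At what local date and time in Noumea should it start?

Target end time in UTC: 05:50 − 3:00 = 02:50 on May 9.
Subtract 3 hours 40 minutes → start 23:10 UTC on May 8.
Noumea is UTC+11:00: 23:10 + 11:00 = 10:10 on May 9.

10:10 on May 9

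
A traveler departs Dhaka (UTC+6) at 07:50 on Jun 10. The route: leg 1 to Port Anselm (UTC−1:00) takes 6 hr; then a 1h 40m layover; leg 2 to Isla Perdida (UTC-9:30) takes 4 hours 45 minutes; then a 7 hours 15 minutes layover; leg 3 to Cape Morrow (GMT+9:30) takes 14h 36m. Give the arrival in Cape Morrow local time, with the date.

Convert departure to UTC: 07:50 − 6:00 = 01:50 UTC on Jun 10.
Add 6 hours leg 1 → 07:50 UTC.
Add 1 hour 40 minutes layover in Port Anselm → 09:30 UTC.
Add 4 hours 45 minutes leg 2 → 14:15 UTC.
Add 7 hours and 15 minutes layover in Isla Perdida → 21:30 UTC.
Add 14 hours 36 minutes leg 3 → 12:06 UTC (Jun 11).
Cape Morrow is UTC+9:30, so local arrival = 12:06 + 9:30 = 21:36 on Jun 11.

21:36 on June 11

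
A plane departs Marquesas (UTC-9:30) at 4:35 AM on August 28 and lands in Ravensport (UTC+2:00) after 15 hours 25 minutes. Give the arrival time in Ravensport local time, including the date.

7:30 AM on August 29

Convert departure to UTC: 4:35 AM + 9:30 = 2:05 PM UTC on Aug 28.
Add 15 hours and 25 minutes travel time → 5:30 AM UTC (Aug 29).
Ravensport is UTC+2:00, so local arrival = 5:30 AM + 2:00 = 7:30 AM on Aug 29.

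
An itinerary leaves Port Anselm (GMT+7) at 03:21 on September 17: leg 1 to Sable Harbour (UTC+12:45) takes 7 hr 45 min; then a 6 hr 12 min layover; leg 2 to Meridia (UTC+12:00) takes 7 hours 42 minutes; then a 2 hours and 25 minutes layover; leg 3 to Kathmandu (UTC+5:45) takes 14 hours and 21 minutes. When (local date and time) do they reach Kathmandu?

16:31 on Sep 18

Convert departure to UTC: 03:21 − 7:00 = 20:21 UTC on Sep 16.
Add 7 hours 45 minutes leg 1 → 04:06 UTC (Sep 17).
Add 6 hours 12 minutes layover in Sable Harbour → 10:18 UTC.
Add 7 hours 42 minutes leg 2 → 18:00 UTC.
Add 2 hours 25 minutes layover in Meridia → 20:25 UTC.
Add 14 hours and 21 minutes leg 3 → 10:46 UTC (Sep 18).
Kathmandu is UTC+5:45, so local arrival = 10:46 + 5:45 = 16:31 on Sep 18.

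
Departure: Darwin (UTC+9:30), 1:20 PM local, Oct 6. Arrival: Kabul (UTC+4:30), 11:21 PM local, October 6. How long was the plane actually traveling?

Departure in UTC: 1:20 PM − 9:30 = 3:50 AM on Oct 6.
Arrival in UTC: 11:21 PM − 4:30 = 6:51 PM on Oct 6.
Elapsed = 6:51 PM − 3:50 AM = 15 hours 1 minute.

15 hours 1 minute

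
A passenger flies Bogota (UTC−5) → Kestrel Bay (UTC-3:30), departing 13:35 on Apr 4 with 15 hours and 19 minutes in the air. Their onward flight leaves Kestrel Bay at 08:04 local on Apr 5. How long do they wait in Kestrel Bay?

Convert departure to UTC: 13:35 + 5:00 = 18:35 UTC on Apr 4.
Add 15 hours 19 minutes flight time → 09:54 UTC (Apr 5).
Kestrel Bay is UTC−3:30, so local arrival = 09:54 − 3:30 = 06:24 on Apr 5.
Layover = 08:04 − 06:24 = 1 hour 40 minutes.

1 hour 40 minutes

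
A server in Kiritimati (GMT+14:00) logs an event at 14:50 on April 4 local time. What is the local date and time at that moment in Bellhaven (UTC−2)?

In UTC: 14:50 − 14:00 = 00:50 on Apr 4.
Bellhaven is UTC−2:00: 00:50 − 2:00 = 22:50 on Apr 3.

22:50 on April 3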